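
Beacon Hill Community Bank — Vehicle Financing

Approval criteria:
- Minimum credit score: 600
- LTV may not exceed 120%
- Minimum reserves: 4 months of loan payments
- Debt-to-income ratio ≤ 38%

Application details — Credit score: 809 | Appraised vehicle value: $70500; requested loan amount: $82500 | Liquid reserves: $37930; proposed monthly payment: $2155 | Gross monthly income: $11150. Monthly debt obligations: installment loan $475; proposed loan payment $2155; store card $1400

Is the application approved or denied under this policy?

Credit score 809 ≥ 600 (meets)
LTV = 82,500/70,500 = 117% ≤ 120%
Liquid reserves cover 37,930/2,155 = 17.6 months — ≥ 4 required
Total monthly debts = (475 + 2,155 + 1,400) = 4,030. DTI: 4,030 ÷ 11,150 = 36.1%, within the 38% cap
All criteria satisfied.

Approved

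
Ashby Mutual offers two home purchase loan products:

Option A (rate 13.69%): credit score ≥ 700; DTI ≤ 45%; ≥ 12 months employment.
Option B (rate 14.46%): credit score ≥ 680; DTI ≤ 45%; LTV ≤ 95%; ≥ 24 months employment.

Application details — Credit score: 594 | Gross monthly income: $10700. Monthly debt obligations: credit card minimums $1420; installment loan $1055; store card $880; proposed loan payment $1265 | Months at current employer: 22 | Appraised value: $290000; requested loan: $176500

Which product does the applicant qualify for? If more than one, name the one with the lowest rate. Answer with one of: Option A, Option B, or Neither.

Neither

Total debts = (1,420 + 1,055 + 880 + 1,265) = 4,620; DTI = 4,620/10,700 = 43.2%.
LTV = 176,500/290,000 = 60.9%.
Option A: score 594 < 700; DTI 43.2% ≤ 45%; employment 22 ≥ 12 mo → does not qualify.
Option B: score 594 < 680; DTI 43.2% ≤ 45%; LTV 60.9% ≤ 95%; employment 22 < 24 mo → does not qualify.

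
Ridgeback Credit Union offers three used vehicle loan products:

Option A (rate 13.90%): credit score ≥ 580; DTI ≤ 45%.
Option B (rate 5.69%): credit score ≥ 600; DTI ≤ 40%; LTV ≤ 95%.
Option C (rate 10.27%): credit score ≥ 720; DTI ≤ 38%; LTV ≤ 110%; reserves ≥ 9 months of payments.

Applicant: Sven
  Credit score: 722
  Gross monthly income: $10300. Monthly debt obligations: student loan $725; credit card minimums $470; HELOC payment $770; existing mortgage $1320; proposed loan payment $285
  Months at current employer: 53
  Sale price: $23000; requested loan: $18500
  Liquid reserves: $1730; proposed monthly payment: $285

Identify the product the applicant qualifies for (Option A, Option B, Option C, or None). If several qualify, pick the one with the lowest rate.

Option B

Total debts = (725 + 470 + 770 + 1,320 + 285) = 3,570; DTI = 3,570/10,300 = 34.7%.
LTV = 18,500/23,000 = 80.4%.
Reserves = 1,730/285 = 6.1 months.
Option A: score 722 ≥ 580; DTI 34.7% ≤ 45% → qualifies.
Option B: score 722 ≥ 600; DTI 34.7% ≤ 40%; LTV 80.4% ≤ 95% → qualifies.
Option C: score 722 ≥ 720; DTI 34.7% ≤ 38%; LTV 80.4% ≤ 110%; reserves 6.1 < 9 mo → does not qualify.
Qualifying: Option A, Option B. Lowest rate is 5.69% → Option B.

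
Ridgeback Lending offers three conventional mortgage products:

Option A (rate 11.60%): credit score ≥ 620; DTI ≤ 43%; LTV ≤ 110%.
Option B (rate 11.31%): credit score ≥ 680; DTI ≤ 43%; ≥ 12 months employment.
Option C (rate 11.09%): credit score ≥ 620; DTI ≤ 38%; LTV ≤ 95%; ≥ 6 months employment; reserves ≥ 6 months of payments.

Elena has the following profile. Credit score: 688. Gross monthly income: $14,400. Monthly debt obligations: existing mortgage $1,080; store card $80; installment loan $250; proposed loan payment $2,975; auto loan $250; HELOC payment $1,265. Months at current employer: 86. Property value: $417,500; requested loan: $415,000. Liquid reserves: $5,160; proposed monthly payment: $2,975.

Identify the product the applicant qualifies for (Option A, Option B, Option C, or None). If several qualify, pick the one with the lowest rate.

Option B

Total debts = (1,080 + 80 + 250 + 2,975 + 250 + 1,265) = 5,900; DTI = 5,900/14,400 = 41%.
LTV = 415,000/417,500 = 99.4%.
Reserves = 5,160/2,975 = 1.7 months.
Option A: score 688 ≥ 620; DTI 41% ≤ 43%; LTV 99.4% ≤ 110% → qualifies.
Option B: score 688 ≥ 680; DTI 41% ≤ 43%; employment 86 ≥ 12 mo → qualifies.
Option C: score 688 ≥ 620; DTI 41% > 38%; LTV 99.4% > 95%; employment 86 ≥ 6 mo; reserves 1.7 < 6 mo → does not qualify.
Qualifying: Option A, Option B. Lowest rate is 11.31% → Option B.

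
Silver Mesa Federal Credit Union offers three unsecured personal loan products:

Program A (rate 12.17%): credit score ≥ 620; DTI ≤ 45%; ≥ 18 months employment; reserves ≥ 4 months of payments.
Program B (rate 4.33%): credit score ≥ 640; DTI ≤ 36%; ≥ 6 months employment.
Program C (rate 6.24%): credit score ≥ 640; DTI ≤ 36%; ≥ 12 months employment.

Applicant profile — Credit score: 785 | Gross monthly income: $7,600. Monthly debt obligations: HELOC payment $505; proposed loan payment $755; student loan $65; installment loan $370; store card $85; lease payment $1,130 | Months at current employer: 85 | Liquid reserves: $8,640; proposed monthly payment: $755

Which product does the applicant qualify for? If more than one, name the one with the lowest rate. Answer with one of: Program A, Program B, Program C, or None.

Total debts = (505 + 755 + 65 + 370 + 85 + 1,130) = 2,910; DTI = 2,910/7,600 = 38.3%.
Reserves = 8,640/755 = 11.4 months.
Program A: score 785 ≥ 620; DTI 38.3% ≤ 45%; employment 85 ≥ 18 mo; reserves 11.4 ≥ 4 mo → qualifies.
Program B: score 785 ≥ 640; DTI 38.3% > 36%; employment 85 ≥ 6 mo → does not qualify.
Program C: score 785 ≥ 640; DTI 38.3% > 36%; employment 85 ≥ 12 mo → does not qualify.

Program A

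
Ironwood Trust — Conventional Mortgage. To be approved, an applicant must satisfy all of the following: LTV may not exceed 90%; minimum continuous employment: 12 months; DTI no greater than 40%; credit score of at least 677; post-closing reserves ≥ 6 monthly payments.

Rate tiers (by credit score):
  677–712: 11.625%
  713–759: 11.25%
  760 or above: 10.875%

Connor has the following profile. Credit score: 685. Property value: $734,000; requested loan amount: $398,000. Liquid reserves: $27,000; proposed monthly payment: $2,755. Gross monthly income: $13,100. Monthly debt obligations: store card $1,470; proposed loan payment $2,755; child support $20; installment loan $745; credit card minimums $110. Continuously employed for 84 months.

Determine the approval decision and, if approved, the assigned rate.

Credit score 685 ≥ 677 (meets minimum)
Employment 84 ≥ 12 months
Total monthly debts = (1,470 + 2,755 + 20 + 745 + 110) = 5,100. Debt-to-income = 5,100/13,100 = 38.9% — meets 40% limit
Liquid reserves cover 27,000/2,755 = 9.8 months — ≥ 6 required
LTV = 398,000/734,000 = 54.2% ≤ 90%
All requirements met. Score 685 falls in the 677–712 tier → 11.625%.

Approved at 11.625%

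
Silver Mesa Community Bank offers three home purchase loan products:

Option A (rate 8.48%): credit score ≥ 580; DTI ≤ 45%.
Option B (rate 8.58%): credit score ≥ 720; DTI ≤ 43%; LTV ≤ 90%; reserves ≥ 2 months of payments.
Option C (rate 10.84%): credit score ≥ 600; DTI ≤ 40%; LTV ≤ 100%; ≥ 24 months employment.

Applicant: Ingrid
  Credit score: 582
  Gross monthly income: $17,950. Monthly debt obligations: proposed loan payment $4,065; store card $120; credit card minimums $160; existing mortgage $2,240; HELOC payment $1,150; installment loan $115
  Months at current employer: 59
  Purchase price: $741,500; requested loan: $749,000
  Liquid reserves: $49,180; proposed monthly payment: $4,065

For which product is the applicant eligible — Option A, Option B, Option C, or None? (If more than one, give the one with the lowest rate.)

Total debts = (4,065 + 120 + 160 + 2,240 + 1,150 + 115) = 7,850; DTI = 7,850/17,950 = 43.7%.
LTV = 749,000/741,500 = 101%.
Reserves = 49,180/4,065 = 12.1 months.
Option A: score 582 ≥ 580; DTI 43.7% ≤ 45% → qualifies.
Option B: score 582 < 720; DTI 43.7% > 43%; LTV 101% > 90%; reserves 12.1 ≥ 2 mo → does not qualify.
Option C: score 582 < 600; DTI 43.7% > 40%; LTV 101% > 100%; employment 59 ≥ 24 mo → does not qualify.

Option A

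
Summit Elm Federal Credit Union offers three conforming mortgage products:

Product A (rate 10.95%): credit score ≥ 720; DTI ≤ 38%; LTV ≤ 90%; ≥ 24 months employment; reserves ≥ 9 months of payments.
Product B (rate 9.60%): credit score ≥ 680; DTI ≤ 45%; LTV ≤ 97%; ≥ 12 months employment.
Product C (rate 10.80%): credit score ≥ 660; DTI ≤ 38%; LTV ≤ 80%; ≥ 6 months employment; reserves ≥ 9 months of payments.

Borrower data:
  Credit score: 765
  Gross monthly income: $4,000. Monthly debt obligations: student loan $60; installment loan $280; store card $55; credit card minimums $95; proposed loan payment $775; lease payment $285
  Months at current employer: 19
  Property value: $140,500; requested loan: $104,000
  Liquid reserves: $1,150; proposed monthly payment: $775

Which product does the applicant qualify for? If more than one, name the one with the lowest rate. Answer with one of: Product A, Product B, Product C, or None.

Product B

Total debts = (60 + 280 + 55 + 95 + 775 + 285) = 1,550; DTI = 1,550/4,000 = 38.8%.
LTV = 104,000/140,500 = 74%.
Reserves = 1,150/775 = 1.5 months.
Product A: score 765 ≥ 720; DTI 38.8% > 38%; LTV 74% ≤ 90%; employment 19 < 24 mo; reserves 1.5 < 9 mo → does not qualify.
Product B: score 765 ≥ 680; DTI 38.8% ≤ 45%; LTV 74% ≤ 97%; employment 19 ≥ 12 mo → qualifies.
Product C: score 765 ≥ 660; DTI 38.8% > 38%; LTV 74% ≤ 80%; employment 19 ≥ 6 mo; reserves 1.5 < 9 mo → does not qualify.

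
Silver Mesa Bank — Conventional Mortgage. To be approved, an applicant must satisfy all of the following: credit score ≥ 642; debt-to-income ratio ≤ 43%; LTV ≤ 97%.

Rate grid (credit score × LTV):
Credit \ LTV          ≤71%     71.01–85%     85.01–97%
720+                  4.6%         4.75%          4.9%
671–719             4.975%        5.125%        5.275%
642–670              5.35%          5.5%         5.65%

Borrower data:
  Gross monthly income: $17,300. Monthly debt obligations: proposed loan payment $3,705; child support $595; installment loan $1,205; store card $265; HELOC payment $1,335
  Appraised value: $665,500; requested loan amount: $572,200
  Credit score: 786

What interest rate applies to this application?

4.9%

Credit score 786 ≥ 642; Total monthly debts = (3,705 + 595 + 1,205 + 265 + 1,335) = 7,105. DTI: 7,105 ÷ 17,300 = 41.1%, within the 43% cap
LTV = 572,200/665,500 = 86% ≤ 97%
Score 786 is in the 720+ band; LTV 86% is in the 85.01–97% band → 4.9%.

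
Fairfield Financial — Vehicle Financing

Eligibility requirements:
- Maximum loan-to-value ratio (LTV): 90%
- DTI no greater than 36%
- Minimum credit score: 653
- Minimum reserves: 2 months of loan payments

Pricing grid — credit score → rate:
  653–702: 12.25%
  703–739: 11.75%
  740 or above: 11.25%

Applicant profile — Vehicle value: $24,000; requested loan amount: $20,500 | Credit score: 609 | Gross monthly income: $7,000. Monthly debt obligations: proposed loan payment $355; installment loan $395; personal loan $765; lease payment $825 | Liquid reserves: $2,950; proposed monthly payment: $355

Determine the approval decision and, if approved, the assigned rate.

Credit score 609 < 653 (below minimum)
LTV = 20,500/24,000 = 85.4% ≤ 90%
Reserves = 2,950/355 = 8.3 months ≥ 2
Total monthly debts = (355 + 395 + 765 + 825) = 2,340. DTI: 2,340 ÷ 7,000 = 33.4%, within the 36% cap
Not all requirements met → denied.

Denied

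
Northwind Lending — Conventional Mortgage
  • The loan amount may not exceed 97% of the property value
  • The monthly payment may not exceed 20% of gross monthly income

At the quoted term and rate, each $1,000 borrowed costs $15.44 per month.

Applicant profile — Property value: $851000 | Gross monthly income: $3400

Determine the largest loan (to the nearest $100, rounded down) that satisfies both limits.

Payment cap: 20% × $3,400 = $680/month.
At $15.44 per $1,000, that supports 680/15.44 × 1,000 ≈ $44,041 → $44,000.
LTV cap: 97% × $851,000 = $825,470 → $825,400.
Binding constraint: payment-to-income.

$44,000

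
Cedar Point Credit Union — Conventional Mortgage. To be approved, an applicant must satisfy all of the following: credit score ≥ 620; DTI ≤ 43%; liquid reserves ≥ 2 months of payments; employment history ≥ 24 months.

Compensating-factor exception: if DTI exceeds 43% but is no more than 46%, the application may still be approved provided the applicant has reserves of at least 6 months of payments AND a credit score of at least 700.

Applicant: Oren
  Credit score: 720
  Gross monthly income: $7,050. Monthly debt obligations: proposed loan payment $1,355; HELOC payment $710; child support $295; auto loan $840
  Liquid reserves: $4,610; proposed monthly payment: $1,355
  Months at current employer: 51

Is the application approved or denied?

Denied

Credit score 720 ≥ 620 (meets base)
Total debts = (1,355 + 710 + 295 + 840) = 3,200. DTI = 3,200/7,050 = 45.4% > 43% — standard DTI limit exceeded.
Liquid reserves cover 4,610/1,355 = 3.4 months — ≥ 2 required
Employment 51 ≥ 24 months
45.4% falls in the override range (43%–46%), so the compensating-factor test applies.
Reserves 3.4 < 6 months; credit score 720 ≥ 700.
Compensating-factor requirement not fully met.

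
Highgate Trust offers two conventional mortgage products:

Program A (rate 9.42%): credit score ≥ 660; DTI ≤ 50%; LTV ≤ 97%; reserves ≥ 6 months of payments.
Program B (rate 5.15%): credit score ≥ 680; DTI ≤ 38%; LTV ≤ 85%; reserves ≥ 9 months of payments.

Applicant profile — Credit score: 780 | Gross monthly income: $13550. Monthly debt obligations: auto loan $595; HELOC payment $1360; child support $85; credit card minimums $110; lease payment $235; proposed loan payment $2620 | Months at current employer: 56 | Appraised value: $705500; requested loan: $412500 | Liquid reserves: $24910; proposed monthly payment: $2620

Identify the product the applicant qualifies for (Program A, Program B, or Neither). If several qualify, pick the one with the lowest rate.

Total debts = (595 + 1,360 + 85 + 110 + 235 + 2,620) = 5,005; DTI = 5,005/13,550 = 36.9%.
LTV = 412,500/705,500 = 58.5%.
Reserves = 24,910/2,620 = 9.5 months.
Program A: score 780 ≥ 660; DTI 36.9% ≤ 50%; LTV 58.5% ≤ 97%; reserves 9.5 ≥ 6 mo → qualifies.
Program B: score 780 ≥ 680; DTI 36.9% ≤ 38%; LTV 58.5% ≤ 85%; reserves 9.5 ≥ 9 mo → qualifies.
Qualifying: Program A, Program B. Lowest rate is 5.15% → Program B.

Program B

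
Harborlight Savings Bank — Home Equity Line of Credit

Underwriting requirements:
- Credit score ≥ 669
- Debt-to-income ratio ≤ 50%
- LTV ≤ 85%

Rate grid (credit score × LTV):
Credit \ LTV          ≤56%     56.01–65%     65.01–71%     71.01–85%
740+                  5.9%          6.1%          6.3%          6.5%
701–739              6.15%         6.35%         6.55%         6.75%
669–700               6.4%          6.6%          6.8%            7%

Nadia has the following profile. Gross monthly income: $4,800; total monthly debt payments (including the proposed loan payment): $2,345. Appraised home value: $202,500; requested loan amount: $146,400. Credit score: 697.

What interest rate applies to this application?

7%

Credit score 697 ≥ 669; DTI = 2,345/4,800 = 48.9% ≤ 50%
LTV = 146,400/202,500 = 72.3% ≤ 85%
Score 697 is in the 669–700 band; LTV 72.3% is in the 71.01–85% band → 7%.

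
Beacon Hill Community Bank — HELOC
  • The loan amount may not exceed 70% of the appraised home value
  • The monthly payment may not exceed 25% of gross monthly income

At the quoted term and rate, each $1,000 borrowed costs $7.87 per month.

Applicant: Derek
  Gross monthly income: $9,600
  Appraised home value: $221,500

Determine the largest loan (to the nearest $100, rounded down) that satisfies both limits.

Payment cap: 25% × $9,600 = $2,400/month.
At $7.87 per $1,000, that supports 2,400/7.87 × 1,000 ≈ $304,955 → $304,900.
LTV cap: 70% × $221,500 = $155,050 → $155,000.
Binding constraint: loan-to-value.

$155,000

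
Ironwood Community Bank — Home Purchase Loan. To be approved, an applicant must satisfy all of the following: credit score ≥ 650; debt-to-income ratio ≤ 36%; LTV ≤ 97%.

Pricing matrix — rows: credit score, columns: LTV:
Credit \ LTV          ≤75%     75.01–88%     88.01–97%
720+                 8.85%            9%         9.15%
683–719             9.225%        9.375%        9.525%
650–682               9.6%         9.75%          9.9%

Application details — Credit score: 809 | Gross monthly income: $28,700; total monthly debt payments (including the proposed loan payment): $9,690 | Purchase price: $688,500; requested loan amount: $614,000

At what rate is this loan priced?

9.15%

Credit score 809 ≥ 650; DTI: 9,690 ÷ 28,700 = 33.8%, within the 36% cap
LTV: 614,000 ÷ 688,500 = 89.2%, within 97% cap
Credit 809 → row 720+; LTV 89.2% → column 88.01–97%. Grid cell → 9.15%.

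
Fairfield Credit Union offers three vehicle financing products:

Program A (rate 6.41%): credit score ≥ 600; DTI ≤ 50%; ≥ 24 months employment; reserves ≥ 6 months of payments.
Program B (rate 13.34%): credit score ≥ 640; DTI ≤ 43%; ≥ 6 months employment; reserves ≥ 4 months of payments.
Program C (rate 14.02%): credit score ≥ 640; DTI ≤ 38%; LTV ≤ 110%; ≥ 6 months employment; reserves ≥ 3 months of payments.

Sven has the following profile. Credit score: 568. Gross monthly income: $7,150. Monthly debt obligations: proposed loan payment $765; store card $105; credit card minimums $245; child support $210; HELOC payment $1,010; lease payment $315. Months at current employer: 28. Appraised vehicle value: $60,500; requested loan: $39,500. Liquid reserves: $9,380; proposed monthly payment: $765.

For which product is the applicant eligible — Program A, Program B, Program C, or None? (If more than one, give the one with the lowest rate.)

None

Total debts = (765 + 105 + 245 + 210 + 1,010 + 315) = 2,650; DTI = 2,650/7,150 = 37.1%.
LTV = 39,500/60,500 = 65.3%.
Reserves = 9,380/765 = 12.3 months.
Program A: score 568 < 600; DTI 37.1% ≤ 50%; employment 28 ≥ 24 mo; reserves 12.3 ≥ 6 mo → does not qualify.
Program B: score 568 < 640; DTI 37.1% ≤ 43%; employment 28 ≥ 6 mo; reserves 12.3 ≥ 4 mo → does not qualify.
Program C: score 568 < 640; DTI 37.1% ≤ 38%; LTV 65.3% ≤ 110%; employment 28 ≥ 6 mo; reserves 12.3 ≥ 3 mo → does not qualify.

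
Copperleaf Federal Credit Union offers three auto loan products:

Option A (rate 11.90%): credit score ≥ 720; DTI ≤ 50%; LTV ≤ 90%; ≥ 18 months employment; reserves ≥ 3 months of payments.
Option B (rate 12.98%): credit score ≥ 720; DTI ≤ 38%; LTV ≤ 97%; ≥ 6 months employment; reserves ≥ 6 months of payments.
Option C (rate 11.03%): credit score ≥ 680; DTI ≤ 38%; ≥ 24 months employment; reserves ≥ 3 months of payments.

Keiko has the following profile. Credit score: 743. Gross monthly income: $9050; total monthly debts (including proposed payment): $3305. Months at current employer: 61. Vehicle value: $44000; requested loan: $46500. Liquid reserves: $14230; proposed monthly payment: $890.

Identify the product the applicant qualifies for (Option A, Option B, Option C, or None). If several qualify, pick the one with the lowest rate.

Option C

DTI = 3,305/9,050 = 36.5%.
LTV = 46,500/44,000 = 105.7%.
Reserves = 14,230/890 = 16.0 months.
Option A: score 743 ≥ 720; DTI 36.5% ≤ 50%; LTV 105.7% > 90%; employment 61 ≥ 18 mo; reserves 16.0 ≥ 3 mo → does not qualify.
Option B: score 743 ≥ 720; DTI 36.5% ≤ 38%; LTV 105.7% > 97%; employment 61 ≥ 6 mo; reserves 16.0 ≥ 6 mo → does not qualify.
Option C: score 743 ≥ 680; DTI 36.5% ≤ 38%; employment 61 ≥ 24 mo; reserves 16.0 ≥ 3 mo → qualifies.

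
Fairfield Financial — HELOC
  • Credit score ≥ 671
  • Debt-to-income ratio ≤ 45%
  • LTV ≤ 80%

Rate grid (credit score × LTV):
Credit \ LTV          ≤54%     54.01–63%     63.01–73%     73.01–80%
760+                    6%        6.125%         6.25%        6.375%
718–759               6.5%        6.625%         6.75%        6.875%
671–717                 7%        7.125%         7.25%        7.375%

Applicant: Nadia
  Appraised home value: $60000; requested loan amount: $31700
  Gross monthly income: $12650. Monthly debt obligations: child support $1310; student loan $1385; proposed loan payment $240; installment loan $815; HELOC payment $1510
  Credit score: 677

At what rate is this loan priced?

7%

Credit score 677 ≥ 671; Total monthly debts = (1,310 + 1,385 + 240 + 815 + 1,510) = 5,260. Debt-to-income = 5,260/12,650 = 41.6% — meets 45% limit
Loan-to-value = 31,700/60,000 = 52.8% — pass (80% max)
Row: 677 falls in 671–717. Column: 52.8% falls in ≤54%. Rate = 7%.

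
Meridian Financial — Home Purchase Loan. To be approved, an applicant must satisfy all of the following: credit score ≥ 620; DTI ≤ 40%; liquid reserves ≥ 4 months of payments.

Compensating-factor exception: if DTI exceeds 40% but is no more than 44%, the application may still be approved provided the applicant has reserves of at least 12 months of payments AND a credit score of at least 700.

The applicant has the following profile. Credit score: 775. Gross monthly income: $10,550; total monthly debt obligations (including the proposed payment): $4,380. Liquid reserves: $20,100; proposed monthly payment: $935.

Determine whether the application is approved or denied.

Credit score 775 ≥ 620 (meets base)
DTI: 4,380 ÷ 10,550 = 41.5%, over the 40% base limit.
Reserves: 20,100 ÷ 935 = 21.5 months (meets 4-month minimum)
41.5% falls in the override range (40%–44%), so the compensating-factor test applies.
Reserves 21.5 ≥ 12 months; credit score 775 ≥ 700.
Both override conditions satisfied; DTI exception granted.

Approved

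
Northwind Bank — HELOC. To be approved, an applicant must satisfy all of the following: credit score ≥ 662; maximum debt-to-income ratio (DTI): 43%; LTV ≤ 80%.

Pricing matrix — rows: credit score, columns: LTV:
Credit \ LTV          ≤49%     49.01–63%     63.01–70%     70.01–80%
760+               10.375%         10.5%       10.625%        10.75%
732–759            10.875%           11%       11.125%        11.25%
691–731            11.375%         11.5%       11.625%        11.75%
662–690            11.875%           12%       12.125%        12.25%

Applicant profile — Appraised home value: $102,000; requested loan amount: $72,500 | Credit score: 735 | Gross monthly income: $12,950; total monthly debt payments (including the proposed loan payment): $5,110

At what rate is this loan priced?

Credit score 735 ≥ 662; DTI: 5,110 ÷ 12,950 = 39.5%, within the 43% cap
LTV: 72,500 ÷ 102,000 = 71.1%, within 80% cap
Credit 735 → row 732–759; LTV 71.1% → column 70.01–80%. Grid cell → 11.25%.

11.25%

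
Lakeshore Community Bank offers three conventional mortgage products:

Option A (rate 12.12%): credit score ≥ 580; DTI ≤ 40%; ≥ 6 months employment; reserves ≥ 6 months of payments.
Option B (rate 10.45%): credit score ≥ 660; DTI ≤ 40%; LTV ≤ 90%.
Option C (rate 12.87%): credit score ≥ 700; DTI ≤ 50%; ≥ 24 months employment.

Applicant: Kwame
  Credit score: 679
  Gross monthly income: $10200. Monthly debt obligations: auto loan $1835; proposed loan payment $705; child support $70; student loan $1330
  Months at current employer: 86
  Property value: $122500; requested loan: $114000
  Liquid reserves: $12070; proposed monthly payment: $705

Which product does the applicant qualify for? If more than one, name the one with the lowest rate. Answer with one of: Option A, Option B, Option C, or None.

Total debts = (1,835 + 705 + 70 + 1,330) = 3,940; DTI = 3,940/10,200 = 38.6%.
LTV = 114,000/122,500 = 93.1%.
Reserves = 12,070/705 = 17.1 months.
Option A: score 679 ≥ 580; DTI 38.6% ≤ 40%; employment 86 ≥ 6 mo; reserves 17.1 ≥ 6 mo → qualifies.
Option B: score 679 ≥ 660; DTI 38.6% ≤ 40%; LTV 93.1% > 90% → does not qualify.
Option C: score 679 < 700; DTI 38.6% ≤ 50%; employment 86 ≥ 24 mo → does not qualify.

Option A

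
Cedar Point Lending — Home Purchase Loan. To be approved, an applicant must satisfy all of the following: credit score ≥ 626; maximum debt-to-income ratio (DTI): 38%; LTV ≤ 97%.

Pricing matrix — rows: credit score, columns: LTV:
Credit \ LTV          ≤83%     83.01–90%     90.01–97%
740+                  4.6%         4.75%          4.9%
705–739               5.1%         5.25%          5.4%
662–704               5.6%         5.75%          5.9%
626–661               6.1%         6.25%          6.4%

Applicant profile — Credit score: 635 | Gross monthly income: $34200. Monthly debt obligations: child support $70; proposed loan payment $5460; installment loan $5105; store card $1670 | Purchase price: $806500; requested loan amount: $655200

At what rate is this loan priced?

6.1%

Credit score 635 ≥ 626; Total monthly debts = (70 + 5,460 + 5,105 + 1,670) = 12,305. Debt-to-income = 12,305/34,200 = 36% — meets 38% limit
LTV = 655,200/806,500 = 81.2% ≤ 97%
Credit 635 → row 626–661; LTV 81.2% → column ≤83%. Grid cell → 6.1%.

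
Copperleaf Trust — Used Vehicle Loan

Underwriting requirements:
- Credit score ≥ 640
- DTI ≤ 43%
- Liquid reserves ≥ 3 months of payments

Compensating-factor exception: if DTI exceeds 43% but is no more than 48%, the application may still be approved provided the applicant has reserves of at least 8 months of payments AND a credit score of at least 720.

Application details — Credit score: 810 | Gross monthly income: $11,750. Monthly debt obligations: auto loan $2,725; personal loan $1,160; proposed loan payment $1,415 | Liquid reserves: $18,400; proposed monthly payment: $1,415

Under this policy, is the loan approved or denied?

Credit score 810 ≥ 640 (meets base)
Total debts = (2,725 + 1,160 + 1,415) = 5,300. DTI = 5,300/11,750 = 45.1% > 43% — standard DTI limit exceeded.
Reserves = 18,400/1,415 = 13.0 months ≥ 3
45.1% falls in the override range (43%–48%), so the compensating-factor test applies.
Reserves 13.0 ≥ 8 months; credit score 810 ≥ 720.
Both compensating conditions met → exception applies.

Approved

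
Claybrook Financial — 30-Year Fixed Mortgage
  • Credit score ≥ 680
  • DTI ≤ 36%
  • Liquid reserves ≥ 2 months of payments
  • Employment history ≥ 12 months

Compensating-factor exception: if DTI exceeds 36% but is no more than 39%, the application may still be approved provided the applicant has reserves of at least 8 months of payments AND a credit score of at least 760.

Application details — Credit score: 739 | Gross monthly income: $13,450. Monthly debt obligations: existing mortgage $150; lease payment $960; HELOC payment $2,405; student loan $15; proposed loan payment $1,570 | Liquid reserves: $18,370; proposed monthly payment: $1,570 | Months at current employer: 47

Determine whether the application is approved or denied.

Denied

Credit score 739 ≥ 680 (meets base)
Total debts = (150 + 960 + 2,405 + 15 + 1,570) = 5,100. DTI: 5,100 ÷ 13,450 = 37.9%, over the 36% base limit.
Liquid reserves cover 18,370/1,570 = 11.7 months — ≥ 2 required
Employment 47 ≥ 12 months
37.9% falls in the override range (36%–39%), so the compensating-factor test applies.
Override check — reserves: 11.7 mo (ok); score: 739 (below 760).
Override conditions not both satisfied; exception does not apply.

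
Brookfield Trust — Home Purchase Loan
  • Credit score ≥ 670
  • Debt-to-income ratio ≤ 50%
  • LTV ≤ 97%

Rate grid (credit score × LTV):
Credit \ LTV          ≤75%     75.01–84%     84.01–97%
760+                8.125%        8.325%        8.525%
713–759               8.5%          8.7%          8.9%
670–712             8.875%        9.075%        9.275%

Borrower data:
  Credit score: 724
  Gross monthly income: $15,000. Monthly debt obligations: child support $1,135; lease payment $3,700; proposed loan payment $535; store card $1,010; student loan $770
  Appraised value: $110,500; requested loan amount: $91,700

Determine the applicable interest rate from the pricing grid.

Credit score 724 ≥ 670; Total monthly debts = (1,135 + 3,700 + 535 + 1,010 + 770) = 7,150. Debt-to-income = 7,150/15,000 = 47.7% — meets 50% limit
LTV: 91,700 ÷ 110,500 = 83%, within 97% cap
Row: 724 falls in 713–759. Column: 83% falls in 75.01–84%. Rate = 8.7%.

8.7%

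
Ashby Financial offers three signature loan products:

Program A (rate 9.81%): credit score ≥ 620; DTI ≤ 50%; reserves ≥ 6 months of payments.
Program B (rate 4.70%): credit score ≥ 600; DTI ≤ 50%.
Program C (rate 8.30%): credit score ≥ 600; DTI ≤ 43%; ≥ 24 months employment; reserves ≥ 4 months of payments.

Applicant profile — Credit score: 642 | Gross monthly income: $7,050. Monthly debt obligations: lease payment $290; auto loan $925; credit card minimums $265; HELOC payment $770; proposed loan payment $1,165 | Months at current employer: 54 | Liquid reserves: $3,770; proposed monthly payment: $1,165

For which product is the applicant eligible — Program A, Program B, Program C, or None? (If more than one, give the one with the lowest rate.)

Program B

Total debts = (290 + 925 + 265 + 770 + 1,165) = 3,415; DTI = 3,415/7,050 = 48.4%.
Reserves = 3,770/1,165 = 3.2 months.
Program A: score 642 ≥ 620; DTI 48.4% ≤ 50%; reserves 3.2 < 6 mo → does not qualify.
Program B: score 642 ≥ 600; DTI 48.4% ≤ 50% → qualifies.
Program C: score 642 ≥ 600; DTI 48.4% > 43%; employment 54 ≥ 24 mo; reserves 3.2 < 4 mo → does not qualify.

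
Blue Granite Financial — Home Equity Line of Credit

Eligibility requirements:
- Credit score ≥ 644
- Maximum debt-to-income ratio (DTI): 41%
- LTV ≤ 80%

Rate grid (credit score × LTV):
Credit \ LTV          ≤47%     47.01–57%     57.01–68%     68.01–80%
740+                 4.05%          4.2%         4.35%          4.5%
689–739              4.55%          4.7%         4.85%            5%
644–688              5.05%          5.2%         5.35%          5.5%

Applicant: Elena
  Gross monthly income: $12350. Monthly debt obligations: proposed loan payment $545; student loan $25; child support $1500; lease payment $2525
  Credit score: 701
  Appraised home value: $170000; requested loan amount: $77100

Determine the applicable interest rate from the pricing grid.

4.55%

Credit score 701 ≥ 644; Total monthly debts = (545 + 25 + 1,500 + 2,525) = 4,595. DTI: 4,595 ÷ 12,350 = 37.2%, within the 41% cap
Loan-to-value = 77,100/170,000 = 45.4% — pass (80% max)
Score 701 is in the 689–739 band; LTV 45.4% is in the ≤47% band → 4.55%.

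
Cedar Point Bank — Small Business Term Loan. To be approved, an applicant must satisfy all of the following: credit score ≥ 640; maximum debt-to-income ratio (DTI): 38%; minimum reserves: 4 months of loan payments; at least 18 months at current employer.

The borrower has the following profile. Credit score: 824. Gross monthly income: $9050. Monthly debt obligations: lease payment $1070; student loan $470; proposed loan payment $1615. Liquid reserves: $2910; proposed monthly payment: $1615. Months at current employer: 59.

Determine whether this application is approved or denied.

Credit score 824 ≥ 640 (meets)
Total monthly debts = (1,070 + 470 + 1,615) = 3,155. Debt-to-income = 3,155/9,050 = 34.9% — meets 38% limit
Reserves = 2,910/1,615 = 1.8 months < 4
Employment 59 ≥ 18 months
Fails on reserves.

Denied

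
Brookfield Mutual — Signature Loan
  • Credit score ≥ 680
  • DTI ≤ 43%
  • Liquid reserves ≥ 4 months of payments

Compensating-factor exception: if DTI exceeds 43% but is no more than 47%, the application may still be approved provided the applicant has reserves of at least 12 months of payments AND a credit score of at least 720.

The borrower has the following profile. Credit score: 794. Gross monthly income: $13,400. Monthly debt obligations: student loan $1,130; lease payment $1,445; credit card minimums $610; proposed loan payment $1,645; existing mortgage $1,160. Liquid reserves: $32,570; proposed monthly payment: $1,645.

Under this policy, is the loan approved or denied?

Credit score 794 ≥ 680 (meets base)
Total debts = (1,130 + 1,445 + 610 + 1,645 + 1,160) = 5,990. DTI = 5,990/13,400 = 44.7% > 43% — standard DTI limit exceeded.
Liquid reserves cover 32,570/1,645 = 19.8 months — ≥ 4 required
DTI 44.7% is within the 43%–47% exception band; checking compensating factors.
Reserves 19.8 ≥ 12 months; credit score 794 ≥ 720.
Both override conditions satisfied; DTI exception granted.

Approved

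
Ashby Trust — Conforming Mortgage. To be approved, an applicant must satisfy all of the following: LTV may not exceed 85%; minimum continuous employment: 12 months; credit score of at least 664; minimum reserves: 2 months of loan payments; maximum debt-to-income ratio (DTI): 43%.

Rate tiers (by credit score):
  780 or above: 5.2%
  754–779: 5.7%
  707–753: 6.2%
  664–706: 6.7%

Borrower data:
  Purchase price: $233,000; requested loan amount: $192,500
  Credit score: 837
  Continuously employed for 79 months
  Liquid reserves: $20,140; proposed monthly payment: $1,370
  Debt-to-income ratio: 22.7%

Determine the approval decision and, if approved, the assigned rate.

Credit score 837 ≥ 664 (meets minimum)
Reserves: 20,140 ÷ 1,370 = 14.7 months (meets 2-month minimum)
DTI 22.7% ≤ 43%
Employment 79 ≥ 12 months
LTV: 192,500 ÷ 233,000 = 82.6%, within 85% cap
All requirements met. Score 837 falls in the 780 or above tier → 5.2%.

Approved at 5.2%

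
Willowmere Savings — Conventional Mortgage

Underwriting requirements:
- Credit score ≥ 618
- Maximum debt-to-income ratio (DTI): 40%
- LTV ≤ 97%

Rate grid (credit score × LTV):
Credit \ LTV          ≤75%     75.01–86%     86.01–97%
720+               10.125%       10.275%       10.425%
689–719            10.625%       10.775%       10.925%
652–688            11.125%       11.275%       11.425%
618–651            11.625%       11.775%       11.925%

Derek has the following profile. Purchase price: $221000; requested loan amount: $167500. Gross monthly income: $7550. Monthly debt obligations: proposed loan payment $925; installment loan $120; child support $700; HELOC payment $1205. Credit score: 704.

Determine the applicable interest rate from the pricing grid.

Credit score 704 ≥ 618; Total monthly debts = (925 + 120 + 700 + 1,205) = 2,950. Debt-to-income = 2,950/7,550 = 39.1% — meets 40% limit
LTV: 167,500 ÷ 221,000 = 75.8%, within 97% cap
Row: 704 falls in 689–719. Column: 75.8% falls in 75.01–86%. Rate = 10.775%.

10.775%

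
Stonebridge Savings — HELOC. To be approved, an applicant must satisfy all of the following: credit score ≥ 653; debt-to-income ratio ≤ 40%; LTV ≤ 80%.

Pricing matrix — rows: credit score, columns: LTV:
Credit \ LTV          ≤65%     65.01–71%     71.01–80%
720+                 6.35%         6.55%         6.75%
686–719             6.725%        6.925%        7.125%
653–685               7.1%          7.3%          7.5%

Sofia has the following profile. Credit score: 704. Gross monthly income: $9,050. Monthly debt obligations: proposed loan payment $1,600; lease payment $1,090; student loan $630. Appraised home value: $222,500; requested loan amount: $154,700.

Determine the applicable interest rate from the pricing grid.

6.925%

Credit score 704 ≥ 653; Total monthly debts = (1,600 + 1,090 + 630) = 3,320. DTI = 3,320/9,050 = 36.7% ≤ 40%
LTV = 154,700/222,500 = 69.5% ≤ 80%
Score 704 is in the 686–719 band; LTV 69.5% is in the 65.01–71% band → 6.925%.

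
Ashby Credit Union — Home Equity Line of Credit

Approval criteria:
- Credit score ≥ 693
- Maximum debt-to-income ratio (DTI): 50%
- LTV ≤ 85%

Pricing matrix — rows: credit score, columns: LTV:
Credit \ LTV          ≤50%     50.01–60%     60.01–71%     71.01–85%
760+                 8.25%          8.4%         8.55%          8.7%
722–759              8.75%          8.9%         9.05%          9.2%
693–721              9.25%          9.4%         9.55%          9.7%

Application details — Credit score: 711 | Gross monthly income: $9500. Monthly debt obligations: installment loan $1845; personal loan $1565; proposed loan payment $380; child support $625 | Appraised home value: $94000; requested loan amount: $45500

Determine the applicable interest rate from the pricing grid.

9.25%

Credit score 711 ≥ 693; Total monthly debts = (1,845 + 1,565 + 380 + 625) = 4,415. DTI: 4,415 ÷ 9,500 = 46.5%, within the 50% cap
LTV: 45,500 ÷ 94,000 = 48.4%, within 85% cap
Score 711 is in the 693–721 band; LTV 48.4% is in the ≤50% band → 9.25%.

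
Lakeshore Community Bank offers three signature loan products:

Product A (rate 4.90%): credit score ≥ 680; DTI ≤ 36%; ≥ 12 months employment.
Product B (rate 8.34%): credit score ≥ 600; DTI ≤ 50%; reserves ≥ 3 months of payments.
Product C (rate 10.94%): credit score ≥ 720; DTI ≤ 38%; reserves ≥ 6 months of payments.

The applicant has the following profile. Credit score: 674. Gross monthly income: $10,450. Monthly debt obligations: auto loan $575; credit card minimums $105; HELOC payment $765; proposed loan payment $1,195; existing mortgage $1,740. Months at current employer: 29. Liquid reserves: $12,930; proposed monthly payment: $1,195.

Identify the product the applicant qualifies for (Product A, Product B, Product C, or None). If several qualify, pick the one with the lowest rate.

Total debts = (575 + 105 + 765 + 1,195 + 1,740) = 4,380; DTI = 4,380/10,450 = 41.9%.
Reserves = 12,930/1,195 = 10.8 months.
Product A: score 674 < 680; DTI 41.9% > 36%; employment 29 ≥ 12 mo → does not qualify.
Product B: score 674 ≥ 600; DTI 41.9% ≤ 50%; reserves 10.8 ≥ 3 mo → qualifies.
Product C: score 674 < 720; DTI 41.9% > 38%; reserves 10.8 ≥ 6 mo → does not qualify.

Product B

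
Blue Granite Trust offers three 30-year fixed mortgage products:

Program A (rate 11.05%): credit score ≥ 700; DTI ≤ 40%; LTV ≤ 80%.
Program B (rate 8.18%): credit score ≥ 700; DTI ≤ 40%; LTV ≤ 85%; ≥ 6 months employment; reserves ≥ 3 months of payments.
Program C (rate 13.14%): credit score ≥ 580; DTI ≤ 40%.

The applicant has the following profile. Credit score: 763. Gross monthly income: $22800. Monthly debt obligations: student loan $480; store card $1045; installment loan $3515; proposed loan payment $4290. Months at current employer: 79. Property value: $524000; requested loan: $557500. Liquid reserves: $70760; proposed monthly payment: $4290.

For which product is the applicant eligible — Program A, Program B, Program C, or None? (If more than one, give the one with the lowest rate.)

Total debts = (480 + 1,045 + 3,515 + 4,290) = 9,330; DTI = 9,330/22,800 = 40.9%.
LTV = 557,500/524,000 = 106.4%.
Reserves = 70,760/4,290 = 16.5 months.
Program A: score 763 ≥ 700; DTI 40.9% > 40%; LTV 106.4% > 80% → does not qualify.
Program B: score 763 ≥ 700; DTI 40.9% > 40%; LTV 106.4% > 85%; employment 79 ≥ 6 mo; reserves 16.5 ≥ 3 mo → does not qualify.
Program C: score 763 ≥ 580; DTI 40.9% > 40% → does not qualify.

None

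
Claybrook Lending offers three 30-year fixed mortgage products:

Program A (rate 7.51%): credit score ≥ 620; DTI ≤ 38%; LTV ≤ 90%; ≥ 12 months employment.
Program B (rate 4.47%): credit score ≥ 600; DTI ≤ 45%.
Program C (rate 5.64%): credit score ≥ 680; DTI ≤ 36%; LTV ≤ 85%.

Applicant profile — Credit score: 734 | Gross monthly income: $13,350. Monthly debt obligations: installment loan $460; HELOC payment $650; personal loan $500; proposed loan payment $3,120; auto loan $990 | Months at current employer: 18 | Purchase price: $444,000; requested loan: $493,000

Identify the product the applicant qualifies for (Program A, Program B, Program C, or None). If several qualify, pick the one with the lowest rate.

Total debts = (460 + 650 + 500 + 3,120 + 990) = 5,720; DTI = 5,720/13,350 = 42.8%.
LTV = 493,000/444,000 = 111%.
Program A: score 734 ≥ 620; DTI 42.8% > 38%; LTV 111% > 90%; employment 18 ≥ 12 mo → does not qualify.
Program B: score 734 ≥ 600; DTI 42.8% ≤ 45% → qualifies.
Program C: score 734 ≥ 680; DTI 42.8% > 36%; LTV 111% > 85% → does not qualify.

Program B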